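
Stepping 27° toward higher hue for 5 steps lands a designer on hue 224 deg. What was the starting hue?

5 steps of 27° (toward higher hue) give a net shift of +135°.
Start = end − shift: 224 − 135 = 89°

89°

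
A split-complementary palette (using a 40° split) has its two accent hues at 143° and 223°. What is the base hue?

3°

The accents sit 40° either side of the complement, so the complement is their short-arc midpoint on the wheel.
Short-arc midpoint of 143° and 223°: 183°.
Base is 180° from the complement: 183 − 180 = 3°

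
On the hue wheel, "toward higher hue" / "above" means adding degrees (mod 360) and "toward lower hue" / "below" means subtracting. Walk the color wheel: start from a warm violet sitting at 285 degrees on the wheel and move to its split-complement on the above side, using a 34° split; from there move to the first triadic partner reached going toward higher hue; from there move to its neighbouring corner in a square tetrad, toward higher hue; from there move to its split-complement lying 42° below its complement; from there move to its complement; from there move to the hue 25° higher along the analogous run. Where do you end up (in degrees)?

split-comp 34° ↑ +214°: 285 + 214 = 499 → 499 − 360 = 139°
triadic ↑ +120°: 139 + 120 = 259°
square ↑ +90°: 259 + 90 = 349°
split-comp 42° ↓ +138°: 349 + 138 = 487 → 487 − 360 = 127°
complement +180°: 127 + 180 = 307°
analog 25° ↑ +25°: 307 + 25 = 332°

332°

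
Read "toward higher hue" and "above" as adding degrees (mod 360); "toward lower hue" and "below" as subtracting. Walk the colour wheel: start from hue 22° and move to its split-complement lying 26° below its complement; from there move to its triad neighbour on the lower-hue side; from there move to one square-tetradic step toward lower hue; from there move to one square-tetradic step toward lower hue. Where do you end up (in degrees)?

22 + 154 = 176°   (split-comp 26° ↓)
176 − 120 = 56°   (triadic ↓)
56 − 90 = -34 → -34 + 360 = 326°   (square ↓)
326 − 90 = 236°   (square ↓)

236°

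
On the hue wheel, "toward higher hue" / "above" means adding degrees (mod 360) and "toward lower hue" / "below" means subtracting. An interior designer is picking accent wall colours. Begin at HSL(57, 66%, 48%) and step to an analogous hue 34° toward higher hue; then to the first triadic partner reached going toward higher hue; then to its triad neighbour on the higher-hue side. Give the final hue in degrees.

57 + 34 = 91°   (analog 34° ↑)
91 + 120 = 211°   (triadic ↑)
211 + 120 = 331°   (triadic ↑)

331°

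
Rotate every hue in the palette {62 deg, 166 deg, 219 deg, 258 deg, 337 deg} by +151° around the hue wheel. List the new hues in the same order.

62 + 151 = 213°
166 + 151 = 317°
219 + 151 = 370 → 370 − 360 = 10°
258 + 151 = 409 → 409 − 360 = 49°
337 + 151 = 488 → 488 − 360 = 128°

213°, 317°, 10°, 49°, 128°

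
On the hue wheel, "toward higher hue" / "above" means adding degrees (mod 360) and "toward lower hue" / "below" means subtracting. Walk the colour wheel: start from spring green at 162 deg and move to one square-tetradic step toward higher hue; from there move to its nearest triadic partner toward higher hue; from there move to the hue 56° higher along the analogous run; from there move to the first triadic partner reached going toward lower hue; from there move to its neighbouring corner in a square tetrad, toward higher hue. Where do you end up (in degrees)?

162 + 90 = 252°   (square ↑)
252 + 120 = 372 → 372 − 360 = 12°   (triadic ↑)
12 + 56 = 68°   (analog 56° ↑)
68 − 120 = -52 → -52 + 360 = 308°   (triadic ↓)
308 + 90 = 398 → 398 − 360 = 38°   (square ↑)

38°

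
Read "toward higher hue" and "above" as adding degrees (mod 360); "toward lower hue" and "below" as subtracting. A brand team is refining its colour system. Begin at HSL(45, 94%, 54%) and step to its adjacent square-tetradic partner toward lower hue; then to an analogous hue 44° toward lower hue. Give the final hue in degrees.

square ↓ −90°: 45 − 90 = -45 → -45 + 360 = 315°
analog 44° ↓ −44°: 315 − 44 = 271°

271°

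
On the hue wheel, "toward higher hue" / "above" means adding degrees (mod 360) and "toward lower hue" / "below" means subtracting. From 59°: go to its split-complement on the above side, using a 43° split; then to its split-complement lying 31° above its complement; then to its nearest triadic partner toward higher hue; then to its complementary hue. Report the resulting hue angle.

73°

59 + 223 = 282°   (split-comp 43° ↑)
282 + 211 = 493 → 493 − 360 = 133°   (split-comp 31° ↑)
133 + 120 = 253°   (triadic ↑)
253 + 180 = 433 → 433 − 360 = 73°   (complement)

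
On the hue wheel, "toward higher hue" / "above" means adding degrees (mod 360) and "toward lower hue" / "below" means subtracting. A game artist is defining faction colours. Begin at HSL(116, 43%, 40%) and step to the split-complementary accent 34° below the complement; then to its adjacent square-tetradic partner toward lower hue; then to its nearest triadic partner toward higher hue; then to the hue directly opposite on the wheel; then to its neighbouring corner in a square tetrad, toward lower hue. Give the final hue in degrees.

22°

split-comp 34° ↓ +146°: 116 + 146 = 262°
square ↓ −90°: 262 − 90 = 172°
triadic ↑ +120°: 172 + 120 = 292°
complement +180°: 292 + 180 = 472 → 472 − 360 = 112°
square ↓ −90°: 112 − 90 = 22°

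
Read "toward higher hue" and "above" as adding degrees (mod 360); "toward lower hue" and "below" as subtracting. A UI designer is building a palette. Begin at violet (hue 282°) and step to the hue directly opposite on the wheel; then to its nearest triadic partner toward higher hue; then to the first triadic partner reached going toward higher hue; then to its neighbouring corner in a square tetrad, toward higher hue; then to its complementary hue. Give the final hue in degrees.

282 + 180 = 462 → 462 − 360 = 102°   (complement)
102 + 120 = 222°   (triadic ↑)
222 + 120 = 342°   (triadic ↑)
342 + 90 = 432 → 432 − 360 = 72°   (square ↑)
72 + 180 = 252°   (complement)

252°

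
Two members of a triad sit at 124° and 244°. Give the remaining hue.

4°

A triad spaces three hues 120° apart.
The full set is {4°, 124°, 244°}.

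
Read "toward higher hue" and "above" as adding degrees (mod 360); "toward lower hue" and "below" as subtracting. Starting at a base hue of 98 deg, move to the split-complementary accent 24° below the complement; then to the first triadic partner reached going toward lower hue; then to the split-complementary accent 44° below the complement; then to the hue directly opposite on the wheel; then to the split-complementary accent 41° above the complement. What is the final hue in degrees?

311°

split-comp 24° ↓ +156°: 98 + 156 = 254°
triadic ↓ −120°: 254 − 120 = 134°
split-comp 44° ↓ +136°: 134 + 136 = 270°
complement +180°: 270 + 180 = 450 → 450 − 360 = 90°
split-comp 41° ↑ +221°: 90 + 221 = 311°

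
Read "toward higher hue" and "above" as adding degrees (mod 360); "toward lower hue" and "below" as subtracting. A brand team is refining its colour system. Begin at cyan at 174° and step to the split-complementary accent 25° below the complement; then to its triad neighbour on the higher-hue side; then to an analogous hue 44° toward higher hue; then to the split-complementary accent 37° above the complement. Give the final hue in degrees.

+155° (split-comp 25° ↓): 174 + 155 = 329°
+120° (triadic ↑): 329 + 120 = 449 → 449 − 360 = 89°
+44° (analog 44° ↑): 89 + 44 = 133°
+217° (split-comp 37° ↑): 133 + 217 = 350°

350°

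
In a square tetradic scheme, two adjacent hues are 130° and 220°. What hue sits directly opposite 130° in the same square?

310°

A square tetradic scheme places four hues 90° apart; opposite corners are 180° apart.
130 + 180 = 310°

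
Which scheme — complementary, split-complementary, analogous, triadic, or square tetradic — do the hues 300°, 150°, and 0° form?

split-complementary

Sort the hues: 0°, 150°, 300°.
Successive gaps around the wheel: 150°, 150°, 60°.
Two 150° gaps and one 60° gap — a base hue opposite a pair of accents 30° either side of its complement — is the split-complementary pattern.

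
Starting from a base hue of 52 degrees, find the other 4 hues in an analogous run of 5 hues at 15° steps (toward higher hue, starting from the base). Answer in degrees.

67°, 82°, 97°, and 112°

Analogous hues sit every 15° along the wheel.
52 + 15 = 67°
52 + 30 = 82°
52 + 45 = 97°
52 + 60 = 112°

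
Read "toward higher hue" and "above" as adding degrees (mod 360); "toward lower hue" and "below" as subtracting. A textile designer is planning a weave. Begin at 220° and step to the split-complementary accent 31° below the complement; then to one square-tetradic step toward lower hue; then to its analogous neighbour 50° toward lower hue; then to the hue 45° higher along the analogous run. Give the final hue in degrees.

274°

220 + 149 = 369 → 369 − 360 = 9°   (split-comp 31° ↓)
9 − 90 = -81 → -81 + 360 = 279°   (square ↓)
279 − 50 = 229°   (analog 50° ↓)
229 + 45 = 274°   (analog 45° ↑)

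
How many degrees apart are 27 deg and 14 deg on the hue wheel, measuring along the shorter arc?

|27 − 14| = 13.
13 ≤ 180, so the shorter arc is 13°.

13°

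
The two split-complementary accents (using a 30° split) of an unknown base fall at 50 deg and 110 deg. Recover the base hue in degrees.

The accents sit 30° either side of the complement, so the complement is their short-arc midpoint on the wheel.
Short-arc midpoint of 50° and 110°: 80°.
Base is 180° from the complement: 80 − 180 = -100 → -100 + 360 = 260°

260°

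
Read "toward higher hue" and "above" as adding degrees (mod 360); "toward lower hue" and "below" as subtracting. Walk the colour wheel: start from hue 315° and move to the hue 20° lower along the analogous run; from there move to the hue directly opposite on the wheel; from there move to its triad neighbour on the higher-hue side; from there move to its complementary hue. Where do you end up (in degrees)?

−20° (analog 20° ↓): 315 − 20 = 295°
+180° (complement): 295 + 180 = 475 → 475 − 360 = 115°
+120° (triadic ↑): 115 + 120 = 235°
+180° (complement): 235 + 180 = 415 → 415 − 360 = 55°

55°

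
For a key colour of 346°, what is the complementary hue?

The complement sits 180° across the wheel.
346 + 180 = 526 → 526 − 360 = 166°

166°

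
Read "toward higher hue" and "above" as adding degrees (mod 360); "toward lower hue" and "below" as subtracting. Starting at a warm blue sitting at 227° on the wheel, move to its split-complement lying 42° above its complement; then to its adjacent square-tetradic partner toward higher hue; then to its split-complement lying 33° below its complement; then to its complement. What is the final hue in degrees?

+222° (split-comp 42° ↑): 227 + 222 = 449 → 449 − 360 = 89°
+90° (square ↑): 89 + 90 = 179°
+147° (split-comp 33° ↓): 179 + 147 = 326°
+180° (complement): 326 + 180 = 506 → 506 − 360 = 146°

146°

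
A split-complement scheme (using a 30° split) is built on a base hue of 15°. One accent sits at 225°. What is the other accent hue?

Split-complementary hues sit 30° either side of the complement.
Complement of the base 15°: 15 + 180 = 195°
The given accent 225° is 30° one side of 195°; the other accent sits 30° the other side: 195 − 30 = 165°

165°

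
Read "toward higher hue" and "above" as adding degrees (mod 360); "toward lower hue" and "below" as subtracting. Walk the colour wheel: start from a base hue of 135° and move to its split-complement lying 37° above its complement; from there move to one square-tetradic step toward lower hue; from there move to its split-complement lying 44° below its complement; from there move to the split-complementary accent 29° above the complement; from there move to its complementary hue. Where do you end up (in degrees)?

67°

135 + 217 = 352°   (split-comp 37° ↑)
352 − 90 = 262°   (square ↓)
262 + 136 = 398 → 398 − 360 = 38°   (split-comp 44° ↓)
38 + 209 = 247°   (split-comp 29° ↑)
247 + 180 = 427 → 427 − 360 = 67°   (complement)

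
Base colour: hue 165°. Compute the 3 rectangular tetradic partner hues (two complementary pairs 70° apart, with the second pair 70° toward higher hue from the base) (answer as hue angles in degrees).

A rectangular tetradic uses two complementary pairs 70° apart: offsets 0°, 70°, 180°, 250°.
165 + 70 = 235°
165 + 180 = 345°
165 + 250 = 415 → 415 − 360 = 55°

235°, 345°, 55°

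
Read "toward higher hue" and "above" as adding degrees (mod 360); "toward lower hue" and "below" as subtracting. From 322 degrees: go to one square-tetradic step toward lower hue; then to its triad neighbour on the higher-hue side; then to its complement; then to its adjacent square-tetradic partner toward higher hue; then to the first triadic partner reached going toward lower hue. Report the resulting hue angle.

−90° (square ↓): 322 − 90 = 232°
+120° (triadic ↑): 232 + 120 = 352°
+180° (complement): 352 + 180 = 532 → 532 − 360 = 172°
+90° (square ↑): 172 + 90 = 262°
−120° (triadic ↓): 262 − 120 = 142°

142°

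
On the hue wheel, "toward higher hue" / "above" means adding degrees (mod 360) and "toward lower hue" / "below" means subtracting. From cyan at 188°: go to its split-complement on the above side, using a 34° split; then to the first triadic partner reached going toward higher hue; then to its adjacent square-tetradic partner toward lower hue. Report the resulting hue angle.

split-comp 34° ↑ +214°: 188 + 214 = 402 → 402 − 360 = 42°
triadic ↑ +120°: 42 + 120 = 162°
square ↓ −90°: 162 − 90 = 72°

72°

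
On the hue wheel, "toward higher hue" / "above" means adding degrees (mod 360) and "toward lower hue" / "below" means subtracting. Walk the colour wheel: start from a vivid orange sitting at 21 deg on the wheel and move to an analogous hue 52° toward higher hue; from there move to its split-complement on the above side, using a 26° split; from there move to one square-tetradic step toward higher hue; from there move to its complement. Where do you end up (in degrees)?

189°

analog 52° ↑ +52°: 21 + 52 = 73°
split-comp 26° ↑ +206°: 73 + 206 = 279°
square ↑ +90°: 279 + 90 = 369 → 369 − 360 = 9°
complement +180°: 9 + 180 = 189°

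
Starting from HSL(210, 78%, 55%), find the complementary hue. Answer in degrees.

The complement sits 180° across the wheel.
210 + 180 = 390 → 390 − 360 = 30°

30°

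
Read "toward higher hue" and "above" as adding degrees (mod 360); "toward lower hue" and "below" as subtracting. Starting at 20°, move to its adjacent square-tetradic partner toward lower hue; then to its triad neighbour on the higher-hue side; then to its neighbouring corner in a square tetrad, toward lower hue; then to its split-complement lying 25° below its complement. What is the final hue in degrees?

115°

20 − 90 = -70 → -70 + 360 = 290°   (square ↓)
290 + 120 = 410 → 410 − 360 = 50°   (triadic ↑)
50 − 90 = -40 → -40 + 360 = 320°   (square ↓)
320 + 155 = 475 → 475 − 360 = 115°   (split-comp 25° ↓)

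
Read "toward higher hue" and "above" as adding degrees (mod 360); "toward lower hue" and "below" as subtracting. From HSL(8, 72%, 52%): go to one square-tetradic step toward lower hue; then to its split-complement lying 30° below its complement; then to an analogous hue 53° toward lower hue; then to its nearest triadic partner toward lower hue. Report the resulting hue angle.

255°

−90° (square ↓): 8 − 90 = -82 → -82 + 360 = 278°
+150° (split-comp 30° ↓): 278 + 150 = 428 → 428 − 360 = 68°
−53° (analog 53° ↓): 68 − 53 = 15°
−120° (triadic ↓): 15 − 120 = -105 → -105 + 360 = 255°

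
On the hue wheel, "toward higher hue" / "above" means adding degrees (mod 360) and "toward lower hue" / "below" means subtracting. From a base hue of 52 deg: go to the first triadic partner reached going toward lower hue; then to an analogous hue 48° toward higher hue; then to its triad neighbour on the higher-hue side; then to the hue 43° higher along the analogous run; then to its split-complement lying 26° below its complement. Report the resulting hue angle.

297°

52 − 120 = -68 → -68 + 360 = 292°   (triadic ↓)
292 + 48 = 340°   (analog 48° ↑)
340 + 120 = 460 → 460 − 360 = 100°   (triadic ↑)
100 + 43 = 143°   (analog 43° ↑)
143 + 154 = 297°   (split-comp 26° ↓)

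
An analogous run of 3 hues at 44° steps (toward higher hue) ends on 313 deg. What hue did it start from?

225°

2 steps of 44° (toward higher hue) give a net shift of +88°.
Start = end − shift: 313 − 88 = 225°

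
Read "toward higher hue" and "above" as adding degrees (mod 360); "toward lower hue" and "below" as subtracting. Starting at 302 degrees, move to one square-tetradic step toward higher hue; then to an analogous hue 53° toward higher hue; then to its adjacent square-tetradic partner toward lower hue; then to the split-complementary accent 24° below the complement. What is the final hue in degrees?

151°

square ↑ +90°: 302 + 90 = 392 → 392 − 360 = 32°
analog 53° ↑ +53°: 32 + 53 = 85°
square ↓ −90°: 85 − 90 = -5 → -5 + 360 = 355°
split-comp 24° ↓ +156°: 355 + 156 = 511 → 511 − 360 = 151°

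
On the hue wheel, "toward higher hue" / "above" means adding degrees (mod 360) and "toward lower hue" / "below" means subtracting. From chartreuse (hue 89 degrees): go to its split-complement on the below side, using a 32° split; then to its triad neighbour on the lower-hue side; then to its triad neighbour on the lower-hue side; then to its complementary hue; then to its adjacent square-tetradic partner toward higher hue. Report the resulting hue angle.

89 + 148 = 237°   (split-comp 32° ↓)
237 − 120 = 117°   (triadic ↓)
117 − 120 = -3 → -3 + 360 = 357°   (triadic ↓)
357 + 180 = 537 → 537 − 360 = 177°   (complement)
177 + 90 = 267°   (square ↑)

267°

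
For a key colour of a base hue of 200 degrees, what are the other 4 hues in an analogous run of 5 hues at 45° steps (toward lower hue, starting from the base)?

Analogous hues sit every 45° along the wheel.
200 − 45 = 155°
200 − 90 = 110°
200 − 135 = 65°
200 − 180 = 20°

155°, 110°, 65°, 20°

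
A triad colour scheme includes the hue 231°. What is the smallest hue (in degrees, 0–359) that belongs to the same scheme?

111°

A triad places three hues 120° apart.
The full set through 231° is {111°, 231°, 351°}.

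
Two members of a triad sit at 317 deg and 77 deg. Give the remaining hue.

197°

A triad spaces three hues 120° apart.
The full set is {77°, 197°, 317°}.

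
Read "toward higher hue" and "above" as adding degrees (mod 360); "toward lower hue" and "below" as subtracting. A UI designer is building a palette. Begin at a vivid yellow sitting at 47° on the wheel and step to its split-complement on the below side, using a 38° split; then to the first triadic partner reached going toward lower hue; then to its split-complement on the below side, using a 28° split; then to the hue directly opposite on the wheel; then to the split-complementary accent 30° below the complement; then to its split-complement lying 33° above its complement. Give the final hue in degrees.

44°

split-comp 38° ↓ +142°: 47 + 142 = 189°
triadic ↓ −120°: 189 − 120 = 69°
split-comp 28° ↓ +152°: 69 + 152 = 221°
complement +180°: 221 + 180 = 401 → 401 − 360 = 41°
split-comp 30° ↓ +150°: 41 + 150 = 191°
split-comp 33° ↑ +213°: 191 + 213 = 404 → 404 − 360 = 44°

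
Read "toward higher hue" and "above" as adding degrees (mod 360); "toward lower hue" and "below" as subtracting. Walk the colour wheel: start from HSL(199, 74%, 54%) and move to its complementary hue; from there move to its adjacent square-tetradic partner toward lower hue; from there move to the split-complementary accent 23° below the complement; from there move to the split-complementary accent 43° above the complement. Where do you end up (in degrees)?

complement +180°: 199 + 180 = 379 → 379 − 360 = 19°
square ↓ −90°: 19 − 90 = -71 → -71 + 360 = 289°
split-comp 23° ↓ +157°: 289 + 157 = 446 → 446 − 360 = 86°
split-comp 43° ↑ +223°: 86 + 223 = 309°

309°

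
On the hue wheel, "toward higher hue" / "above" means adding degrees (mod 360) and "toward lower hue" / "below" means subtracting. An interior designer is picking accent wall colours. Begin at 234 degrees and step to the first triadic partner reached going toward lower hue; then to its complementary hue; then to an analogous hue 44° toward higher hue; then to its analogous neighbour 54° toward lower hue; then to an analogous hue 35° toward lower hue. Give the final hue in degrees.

249°

−120° (triadic ↓): 234 − 120 = 114°
+180° (complement): 114 + 180 = 294°
+44° (analog 44° ↑): 294 + 44 = 338°
−54° (analog 54° ↓): 338 − 54 = 284°
−35° (analog 35° ↓): 284 − 35 = 249°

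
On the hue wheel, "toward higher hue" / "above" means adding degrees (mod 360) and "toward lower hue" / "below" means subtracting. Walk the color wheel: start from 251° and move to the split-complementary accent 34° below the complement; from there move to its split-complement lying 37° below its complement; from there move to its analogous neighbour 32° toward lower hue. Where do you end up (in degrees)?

148°

split-comp 34° ↓ +146°: 251 + 146 = 397 → 397 − 360 = 37°
split-comp 37° ↓ +143°: 37 + 143 = 180°
analog 32° ↓ −32°: 180 − 32 = 148°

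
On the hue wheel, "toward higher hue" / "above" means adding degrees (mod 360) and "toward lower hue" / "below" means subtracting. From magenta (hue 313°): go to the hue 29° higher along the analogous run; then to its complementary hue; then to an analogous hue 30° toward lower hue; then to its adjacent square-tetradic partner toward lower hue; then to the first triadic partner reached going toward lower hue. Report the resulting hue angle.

282°

analog 29° ↑ +29°: 313 + 29 = 342°
complement +180°: 342 + 180 = 522 → 522 − 360 = 162°
analog 30° ↓ −30°: 162 − 30 = 132°
square ↓ −90°: 132 − 90 = 42°
triadic ↓ −120°: 42 − 120 = -78 → -78 + 360 = 282°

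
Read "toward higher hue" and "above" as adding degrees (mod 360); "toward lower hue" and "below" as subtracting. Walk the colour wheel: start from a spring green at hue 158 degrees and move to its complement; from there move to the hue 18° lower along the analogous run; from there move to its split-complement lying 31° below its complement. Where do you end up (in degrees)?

109°

complement +180°: 158 + 180 = 338°
analog 18° ↓ −18°: 338 − 18 = 320°
split-comp 31° ↓ +149°: 320 + 149 = 469 → 469 − 360 = 109°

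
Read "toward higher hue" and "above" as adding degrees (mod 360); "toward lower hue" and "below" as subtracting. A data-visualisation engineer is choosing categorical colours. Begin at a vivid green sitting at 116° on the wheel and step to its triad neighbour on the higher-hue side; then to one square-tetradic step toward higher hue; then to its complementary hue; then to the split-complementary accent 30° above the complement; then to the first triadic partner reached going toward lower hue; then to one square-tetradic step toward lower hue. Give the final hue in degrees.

116 + 120 = 236°   (triadic ↑)
236 + 90 = 326°   (square ↑)
326 + 180 = 506 → 506 − 360 = 146°   (complement)
146 + 210 = 356°   (split-comp 30° ↑)
356 − 120 = 236°   (triadic ↓)
236 − 90 = 146°   (square ↓)

146°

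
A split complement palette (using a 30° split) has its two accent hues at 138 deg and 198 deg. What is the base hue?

The accents sit 30° either side of the complement, so the complement is their short-arc midpoint on the wheel.
Short-arc midpoint of 138° and 198°: 168°.
Base is 180° from the complement: 168 − 180 = -12 → -12 + 360 = 348°

348°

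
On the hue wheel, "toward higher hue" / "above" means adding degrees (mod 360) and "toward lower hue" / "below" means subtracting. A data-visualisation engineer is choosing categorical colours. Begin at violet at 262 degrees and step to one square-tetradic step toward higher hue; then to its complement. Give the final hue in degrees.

square ↑ +90°: 262 + 90 = 352°
complement +180°: 352 + 180 = 532 → 532 − 360 = 172°

172°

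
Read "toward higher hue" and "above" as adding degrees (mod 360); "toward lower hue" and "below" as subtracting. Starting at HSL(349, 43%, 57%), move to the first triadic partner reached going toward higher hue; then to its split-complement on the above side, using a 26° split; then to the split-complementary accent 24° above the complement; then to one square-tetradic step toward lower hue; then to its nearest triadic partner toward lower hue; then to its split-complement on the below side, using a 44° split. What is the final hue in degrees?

85°

349 + 120 = 469 → 469 − 360 = 109°   (triadic ↑)
109 + 206 = 315°   (split-comp 26° ↑)
315 + 204 = 519 → 519 − 360 = 159°   (split-comp 24° ↑)
159 − 90 = 69°   (square ↓)
69 − 120 = -51 → -51 + 360 = 309°   (triadic ↓)
309 + 136 = 445 → 445 − 360 = 85°   (split-comp 44° ↓)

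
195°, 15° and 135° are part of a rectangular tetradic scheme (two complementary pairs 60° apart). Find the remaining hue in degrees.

A rectangular tetradic uses two complementary pairs 60° apart: offsets 0°, 60°, 180°, 240°.
Among {15°, 135°, 195°}, 195° and 15° are a 180° pair.
The remaining hue 135° needs its own complement: 135 + 180 = 315°

315°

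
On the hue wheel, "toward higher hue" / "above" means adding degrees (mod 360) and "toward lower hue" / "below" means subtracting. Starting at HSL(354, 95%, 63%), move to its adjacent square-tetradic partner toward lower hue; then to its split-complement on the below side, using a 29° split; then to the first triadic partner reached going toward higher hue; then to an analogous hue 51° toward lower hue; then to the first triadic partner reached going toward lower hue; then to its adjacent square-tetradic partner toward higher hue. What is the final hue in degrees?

−90° (square ↓): 354 − 90 = 264°
+151° (split-comp 29° ↓): 264 + 151 = 415 → 415 − 360 = 55°
+120° (triadic ↑): 55 + 120 = 175°
−51° (analog 51° ↓): 175 − 51 = 124°
−120° (triadic ↓): 124 − 120 = 4°
+90° (square ↑): 4 + 90 = 94°

94°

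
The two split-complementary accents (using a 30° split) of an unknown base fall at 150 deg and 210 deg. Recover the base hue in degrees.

0°

The accents sit 30° either side of the complement, so the complement is their short-arc midpoint on the wheel.
Short-arc midpoint of 150° and 210°: 180°.
Base is 180° from the complement: 180 − 180 = 0°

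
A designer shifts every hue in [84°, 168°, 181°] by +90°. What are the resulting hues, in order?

174°, 258°, 271°

84 + 90 = 174°
168 + 90 = 258°
181 + 90 = 271°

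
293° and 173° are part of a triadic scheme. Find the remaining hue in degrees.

A triad places three hues 120° apart.
The full set through 173° is {53°, 173°, 293°}.
Given {173°, 293°}, the missing hue is 53°.

53°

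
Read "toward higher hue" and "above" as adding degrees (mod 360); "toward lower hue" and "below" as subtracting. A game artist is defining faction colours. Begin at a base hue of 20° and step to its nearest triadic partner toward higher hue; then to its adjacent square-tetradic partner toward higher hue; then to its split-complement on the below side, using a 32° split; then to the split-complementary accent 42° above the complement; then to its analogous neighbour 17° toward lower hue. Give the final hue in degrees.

223°

+120° (triadic ↑): 20 + 120 = 140°
+90° (square ↑): 140 + 90 = 230°
+148° (split-comp 32° ↓): 230 + 148 = 378 → 378 − 360 = 18°
+222° (split-comp 42° ↑): 18 + 222 = 240°
−17° (analog 17° ↓): 240 − 17 = 223°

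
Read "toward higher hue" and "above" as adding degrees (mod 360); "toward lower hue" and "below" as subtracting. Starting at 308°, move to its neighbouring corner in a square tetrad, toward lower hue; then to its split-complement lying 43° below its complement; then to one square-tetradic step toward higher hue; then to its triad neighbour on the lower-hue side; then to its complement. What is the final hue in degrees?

145°

−90° (square ↓): 308 − 90 = 218°
+137° (split-comp 43° ↓): 218 + 137 = 355°
+90° (square ↑): 355 + 90 = 445 → 445 − 360 = 85°
−120° (triadic ↓): 85 − 120 = -35 → -35 + 360 = 325°
+180° (complement): 325 + 180 = 505 → 505 − 360 = 145°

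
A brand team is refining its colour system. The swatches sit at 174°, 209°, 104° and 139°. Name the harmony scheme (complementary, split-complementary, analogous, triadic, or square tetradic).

Sort the hues: 104°, 139°, 174°, 209°.
Successive gaps around the wheel: 35°, 35°, 35°, 255°.
A run of hues at equal small steps (35°) with one large closing gap is an analogous group.

analogous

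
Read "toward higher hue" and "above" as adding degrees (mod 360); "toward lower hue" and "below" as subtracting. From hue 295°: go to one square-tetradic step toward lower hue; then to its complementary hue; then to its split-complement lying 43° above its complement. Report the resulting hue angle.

−90° (square ↓): 295 − 90 = 205°
+180° (complement): 205 + 180 = 385 → 385 − 360 = 25°
+223° (split-comp 43° ↑): 25 + 223 = 248°

248°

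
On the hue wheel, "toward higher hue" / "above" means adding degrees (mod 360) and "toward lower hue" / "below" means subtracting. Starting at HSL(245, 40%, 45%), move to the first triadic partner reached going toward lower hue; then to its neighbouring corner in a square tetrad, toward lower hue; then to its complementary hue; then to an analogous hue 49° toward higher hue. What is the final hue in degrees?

triadic ↓ −120°: 245 − 120 = 125°
square ↓ −90°: 125 − 90 = 35°
complement +180°: 35 + 180 = 215°
analog 49° ↑ +49°: 215 + 49 = 264°

264°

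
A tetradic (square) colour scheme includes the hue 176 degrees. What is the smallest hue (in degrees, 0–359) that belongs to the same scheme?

A square tetradic scheme places four hues every 90°.
The full set through 176° is {86°, 176°, 266°, 356°}.

86°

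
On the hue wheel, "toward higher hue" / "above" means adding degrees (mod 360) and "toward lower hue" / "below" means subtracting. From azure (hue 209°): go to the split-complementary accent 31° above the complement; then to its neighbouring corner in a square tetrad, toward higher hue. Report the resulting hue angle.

150°

split-comp 31° ↑ +211°: 209 + 211 = 420 → 420 − 360 = 60°
square ↑ +90°: 60 + 90 = 150°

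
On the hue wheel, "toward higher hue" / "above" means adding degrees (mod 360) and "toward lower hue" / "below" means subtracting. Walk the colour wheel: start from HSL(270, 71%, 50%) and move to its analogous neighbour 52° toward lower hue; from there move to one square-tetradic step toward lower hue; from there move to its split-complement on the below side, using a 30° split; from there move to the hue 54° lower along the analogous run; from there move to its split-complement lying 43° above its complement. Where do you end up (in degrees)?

−52° (analog 52° ↓): 270 − 52 = 218°
−90° (square ↓): 218 − 90 = 128°
+150° (split-comp 30° ↓): 128 + 150 = 278°
−54° (analog 54° ↓): 278 − 54 = 224°
+223° (split-comp 43° ↑): 224 + 223 = 447 → 447 − 360 = 87°

87°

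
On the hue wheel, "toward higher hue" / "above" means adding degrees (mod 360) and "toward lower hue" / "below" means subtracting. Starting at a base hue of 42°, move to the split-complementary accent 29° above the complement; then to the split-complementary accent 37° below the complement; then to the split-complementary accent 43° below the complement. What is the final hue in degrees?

split-comp 29° ↑ +209°: 42 + 209 = 251°
split-comp 37° ↓ +143°: 251 + 143 = 394 → 394 − 360 = 34°
split-comp 43° ↓ +137°: 34 + 137 = 171°

171°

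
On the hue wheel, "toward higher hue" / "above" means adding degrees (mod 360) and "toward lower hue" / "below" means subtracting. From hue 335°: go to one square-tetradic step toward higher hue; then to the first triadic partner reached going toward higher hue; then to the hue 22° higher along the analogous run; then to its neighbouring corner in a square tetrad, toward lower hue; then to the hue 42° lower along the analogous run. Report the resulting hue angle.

square ↑ +90°: 335 + 90 = 425 → 425 − 360 = 65°
triadic ↑ +120°: 65 + 120 = 185°
analog 22° ↑ +22°: 185 + 22 = 207°
square ↓ −90°: 207 − 90 = 117°
analog 42° ↓ −42°: 117 − 42 = 75°

75°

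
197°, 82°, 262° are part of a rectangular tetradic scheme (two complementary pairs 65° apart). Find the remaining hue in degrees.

17°

A rectangular tetradic uses two complementary pairs 65° apart: offsets 0°, 65°, 180°, 245°.
Among {82°, 197°, 262°}, 82° and 262° are a 180° pair.
The remaining hue 197° needs its own complement: 197 + 180 = 377 → 377 − 360 = 17°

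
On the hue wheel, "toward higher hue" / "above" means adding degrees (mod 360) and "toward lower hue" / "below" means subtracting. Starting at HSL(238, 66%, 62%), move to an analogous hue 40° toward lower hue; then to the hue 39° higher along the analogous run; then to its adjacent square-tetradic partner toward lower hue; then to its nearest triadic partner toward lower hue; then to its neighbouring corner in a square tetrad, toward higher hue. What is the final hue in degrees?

−40° (analog 40° ↓): 238 − 40 = 198°
+39° (analog 39° ↑): 198 + 39 = 237°
−90° (square ↓): 237 − 90 = 147°
−120° (triadic ↓): 147 − 120 = 27°
+90° (square ↑): 27 + 90 = 117°

117°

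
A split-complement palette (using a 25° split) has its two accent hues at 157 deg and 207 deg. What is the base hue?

The accents sit 25° either side of the complement, so the complement is their short-arc midpoint on the wheel.
Short-arc midpoint of 157° and 207°: 182°.
Base is 180° from the complement: 182 − 180 = 2°

2°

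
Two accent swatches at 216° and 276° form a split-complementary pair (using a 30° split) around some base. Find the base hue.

66°

The accents sit 30° either side of the complement, so the complement is their short-arc midpoint on the wheel.
Short-arc midpoint of 216° and 276°: 246°.
Base is 180° from the complement: 246 − 180 = 66°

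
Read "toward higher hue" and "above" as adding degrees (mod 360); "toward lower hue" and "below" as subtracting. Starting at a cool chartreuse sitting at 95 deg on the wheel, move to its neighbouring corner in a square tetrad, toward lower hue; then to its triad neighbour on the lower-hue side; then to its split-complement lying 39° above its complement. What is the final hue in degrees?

104°

square ↓ −90°: 95 − 90 = 5°
triadic ↓ −120°: 5 − 120 = -115 → -115 + 360 = 245°
split-comp 39° ↑ +219°: 245 + 219 = 464 → 464 − 360 = 104°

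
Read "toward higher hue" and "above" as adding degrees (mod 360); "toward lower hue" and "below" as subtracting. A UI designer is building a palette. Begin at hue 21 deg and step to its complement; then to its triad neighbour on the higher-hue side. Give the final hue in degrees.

+180° (complement): 21 + 180 = 201°
+120° (triadic ↑): 201 + 120 = 321°

321°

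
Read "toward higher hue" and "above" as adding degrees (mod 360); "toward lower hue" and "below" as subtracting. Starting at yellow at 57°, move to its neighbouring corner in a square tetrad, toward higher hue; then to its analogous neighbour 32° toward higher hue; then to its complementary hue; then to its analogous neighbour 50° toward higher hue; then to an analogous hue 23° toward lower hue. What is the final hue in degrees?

57 + 90 = 147°   (square ↑)
147 + 32 = 179°   (analog 32° ↑)
179 + 180 = 359°   (complement)
359 + 50 = 409 → 409 − 360 = 49°   (analog 50° ↑)
49 − 23 = 26°   (analog 23° ↓)

26°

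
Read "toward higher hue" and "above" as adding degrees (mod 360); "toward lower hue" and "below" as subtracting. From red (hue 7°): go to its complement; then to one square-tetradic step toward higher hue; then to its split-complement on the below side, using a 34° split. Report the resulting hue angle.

+180° (complement): 7 + 180 = 187°
+90° (square ↑): 187 + 90 = 277°
+146° (split-comp 34° ↓): 277 + 146 = 423 → 423 − 360 = 63°

63°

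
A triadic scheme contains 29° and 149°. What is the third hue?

A triad spaces three hues 120° apart.
The full set is {29°, 149°, 269°}.

269°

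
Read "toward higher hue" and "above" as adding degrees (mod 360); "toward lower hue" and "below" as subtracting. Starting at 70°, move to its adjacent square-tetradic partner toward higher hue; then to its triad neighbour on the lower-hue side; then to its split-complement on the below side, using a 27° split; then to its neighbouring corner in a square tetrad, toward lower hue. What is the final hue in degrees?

103°

square ↑ +90°: 70 + 90 = 160°
triadic ↓ −120°: 160 − 120 = 40°
split-comp 27° ↓ +153°: 40 + 153 = 193°
square ↓ −90°: 193 − 90 = 103°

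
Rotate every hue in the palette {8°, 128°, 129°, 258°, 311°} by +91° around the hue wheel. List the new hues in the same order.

8 + 91 = 99°
128 + 91 = 219°
129 + 91 = 220°
258 + 91 = 349°
311 + 91 = 402 → 402 − 360 = 42°

99°, 219°, 220°, 349°, 42°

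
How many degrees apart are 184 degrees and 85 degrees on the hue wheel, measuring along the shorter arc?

99°

|184 − 85| = 99.
99 ≤ 180, so the shorter arc is 99°.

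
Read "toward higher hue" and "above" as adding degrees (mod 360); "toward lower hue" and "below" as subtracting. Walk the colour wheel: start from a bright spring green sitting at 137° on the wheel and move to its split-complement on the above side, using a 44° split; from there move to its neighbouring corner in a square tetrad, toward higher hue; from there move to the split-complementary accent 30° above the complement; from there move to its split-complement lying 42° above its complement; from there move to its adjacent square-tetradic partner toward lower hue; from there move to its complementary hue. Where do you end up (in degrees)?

253°

+224° (split-comp 44° ↑): 137 + 224 = 361 → 361 − 360 = 1°
+90° (square ↑): 1 + 90 = 91°
+210° (split-comp 30° ↑): 91 + 210 = 301°
+222° (split-comp 42° ↑): 301 + 222 = 523 → 523 − 360 = 163°
−90° (square ↓): 163 − 90 = 73°
+180° (complement): 73 + 180 = 253°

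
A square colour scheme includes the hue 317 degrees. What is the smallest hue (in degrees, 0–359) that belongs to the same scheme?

47°

A square tetradic scheme places four hues every 90°.
The full set through 317° is {47°, 137°, 227°, 317°}.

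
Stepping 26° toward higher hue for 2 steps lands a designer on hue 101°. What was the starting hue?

2 steps of 26° (toward higher hue) give a net shift of +52°.
Start = end − shift: 101 − 52 = 49°

49°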